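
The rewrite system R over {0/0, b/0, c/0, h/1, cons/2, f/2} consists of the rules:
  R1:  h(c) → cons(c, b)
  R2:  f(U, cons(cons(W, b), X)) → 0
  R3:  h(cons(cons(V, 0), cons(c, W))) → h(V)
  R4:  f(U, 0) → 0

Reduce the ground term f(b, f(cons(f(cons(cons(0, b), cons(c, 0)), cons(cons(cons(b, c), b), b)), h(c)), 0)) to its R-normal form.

1. f(b, f(cons(f(cons(cons(0, b), cons(c, 0)), cons(cons(cons(b, c), b), b)), h(c)), 0))  →  f(b, 0)   [R4 at 2]
2. f(b, 0)  →  0   [R4 at ε]

0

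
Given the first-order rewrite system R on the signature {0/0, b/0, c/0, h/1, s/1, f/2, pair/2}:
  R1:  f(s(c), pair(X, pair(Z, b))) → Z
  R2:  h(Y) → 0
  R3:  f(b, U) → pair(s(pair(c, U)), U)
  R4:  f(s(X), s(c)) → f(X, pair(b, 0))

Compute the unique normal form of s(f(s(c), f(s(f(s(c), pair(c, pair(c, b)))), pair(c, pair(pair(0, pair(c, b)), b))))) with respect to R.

s(c)

1. s(f(s(c), f(s(f(s(c), pair(c, pair(c, b)))), pair(c, pair(pair(0, pair(c, b)), b)))))  →  s(f(s(c), f(s(c), pair(c, pair(pair(0, pair(c, b)), b)))))   [R1 at 1.2.1.1]
2. s(f(s(c), f(s(c), pair(c, pair(pair(0, pair(c, b)), b)))))  →  s(f(s(c), pair(0, pair(c, b))))   [R1 at 1.2]
3. s(f(s(c), pair(0, pair(c, b))))  →  s(c)   [R1 at 1]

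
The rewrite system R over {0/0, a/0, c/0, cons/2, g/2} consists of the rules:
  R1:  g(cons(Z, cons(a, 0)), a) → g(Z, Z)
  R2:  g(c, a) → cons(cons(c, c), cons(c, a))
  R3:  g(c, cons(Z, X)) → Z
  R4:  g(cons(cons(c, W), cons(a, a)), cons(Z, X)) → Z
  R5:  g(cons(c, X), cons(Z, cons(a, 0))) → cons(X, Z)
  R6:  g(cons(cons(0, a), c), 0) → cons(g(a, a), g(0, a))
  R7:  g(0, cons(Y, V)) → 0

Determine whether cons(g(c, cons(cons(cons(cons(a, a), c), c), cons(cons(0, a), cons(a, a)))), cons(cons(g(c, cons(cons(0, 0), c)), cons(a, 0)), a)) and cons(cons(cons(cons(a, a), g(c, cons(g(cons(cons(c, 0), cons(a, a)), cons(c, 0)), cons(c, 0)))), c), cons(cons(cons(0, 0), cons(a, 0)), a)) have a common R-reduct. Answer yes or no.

yes — NF(t₁) = cons(cons(cons(cons(a, a), c), c), cons(cons(cons(0, 0), cons(a, 0)), a)), NF(t₂) = cons(cons(cons(cons(a, a), c), c), cons(cons(cons(0, 0), cons(a, 0)), a))

Reduce t₁ = cons(g(c, cons(cons(cons(cons(a, a), c), c), cons(cons(0, a), cons(a, a)))), cons(cons(g(c, cons(cons(0, 0), c)), cons(a, 0)), a)):
1. cons(g(c, cons(cons(cons(cons(a, a), c), c), cons(cons(0, a), cons(a, a)))), cons(cons(g(c, cons(cons(0, 0), c)), cons(a, 0)), a))  →  cons(cons(cons(cons(a, a), c), c), cons(cons(g(c, cons(cons(0, 0), c)), cons(a, 0)), a))   [R3 at 1]
2. cons(cons(cons(cons(a, a), c), c), cons(cons(g(c, cons(cons(0, 0), c)), cons(a, 0)), a))  →  cons(cons(cons(cons(a, a), c), c), cons(cons(cons(0, 0), cons(a, 0)), a))   [R3 at 2.1.1]

Reduce t₂ = cons(cons(cons(cons(a, a), g(c, cons(g(cons(cons(c, 0), cons(a, a)), cons(c, 0)), cons(c, 0)))), c), cons(cons(cons(0, 0), cons(a, 0)), a)):
1. cons(cons(cons(cons(a, a), g(c, cons(g(cons(cons(c, 0), cons(a, a)), cons(c, 0)), cons(c, 0)))), c), cons(cons(cons(0, 0), cons(a, 0)), a))  →  cons(cons(cons(cons(a, a), g(cons(cons(c, 0), cons(a, a)), cons(c, 0))), c), cons(cons(cons(0, 0), cons(a, 0)), a))   [R3 at 1.1.2]
2. cons(cons(cons(cons(a, a), g(cons(cons(c, 0), cons(a, a)), cons(c, 0))), c), cons(cons(cons(0, 0), cons(a, 0)), a))  →  cons(cons(cons(cons(a, a), c), c), cons(cons(cons(0, 0), cons(a, 0)), a))   [R4 at 1.1.2]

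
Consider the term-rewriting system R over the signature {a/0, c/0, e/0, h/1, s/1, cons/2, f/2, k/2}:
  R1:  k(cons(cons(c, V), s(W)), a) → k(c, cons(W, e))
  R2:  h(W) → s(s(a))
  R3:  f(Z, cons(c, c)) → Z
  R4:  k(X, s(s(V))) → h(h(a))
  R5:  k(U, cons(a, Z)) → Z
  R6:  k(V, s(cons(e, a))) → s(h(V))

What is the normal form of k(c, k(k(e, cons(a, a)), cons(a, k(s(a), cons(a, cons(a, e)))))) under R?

1. k(c, k(k(e, cons(a, a)), cons(a, k(s(a), cons(a, cons(a, e))))))  →  k(c, k(s(a), cons(a, cons(a, e))))   [R5 at 2]
2. k(c, k(s(a), cons(a, cons(a, e))))  →  k(c, cons(a, e))   [R5 at 2]
3. k(c, cons(a, e))  →  e   [R5 at ε]

e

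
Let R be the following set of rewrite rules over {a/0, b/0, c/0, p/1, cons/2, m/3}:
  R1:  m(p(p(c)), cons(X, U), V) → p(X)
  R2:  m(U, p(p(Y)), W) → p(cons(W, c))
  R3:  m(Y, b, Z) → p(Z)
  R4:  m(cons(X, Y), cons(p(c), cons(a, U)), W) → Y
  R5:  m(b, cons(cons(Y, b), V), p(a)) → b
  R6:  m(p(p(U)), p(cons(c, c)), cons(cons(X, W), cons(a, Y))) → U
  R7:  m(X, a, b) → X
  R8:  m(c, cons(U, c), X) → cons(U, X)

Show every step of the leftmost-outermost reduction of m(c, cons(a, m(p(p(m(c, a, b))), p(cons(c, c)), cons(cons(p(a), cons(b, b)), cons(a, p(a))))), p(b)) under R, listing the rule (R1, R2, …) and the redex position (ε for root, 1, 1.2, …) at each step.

cons(a, p(b))

1. m(c, cons(a, m(p(p(m(c, a, b))), p(cons(c, c)), cons(cons(p(a), cons(b, b)), cons(a, p(a))))), p(b))  →  m(c, cons(a, m(c, a, b)), p(b))   [R6 at 2.2]
2. m(c, cons(a, m(c, a, b)), p(b))  →  m(c, cons(a, c), p(b))   [R7 at 2.2]
3. m(c, cons(a, c), p(b))  →  cons(a, p(b))   [R8 at ε]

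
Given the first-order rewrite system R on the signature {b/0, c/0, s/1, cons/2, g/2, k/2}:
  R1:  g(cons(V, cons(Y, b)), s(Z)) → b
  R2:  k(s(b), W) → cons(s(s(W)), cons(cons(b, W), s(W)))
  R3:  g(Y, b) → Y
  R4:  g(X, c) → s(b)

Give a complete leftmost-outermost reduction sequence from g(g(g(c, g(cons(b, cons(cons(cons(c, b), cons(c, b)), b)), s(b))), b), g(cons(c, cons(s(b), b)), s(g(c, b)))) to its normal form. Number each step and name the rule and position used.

c

1. g(g(g(c, g(cons(b, cons(cons(cons(c, b), cons(c, b)), b)), s(b))), b), g(cons(c, cons(s(b), b)), s(g(c, b))))  →  g(g(c, g(cons(b, cons(cons(cons(c, b), cons(c, b)), b)), s(b))), g(cons(c, cons(s(b), b)), s(g(c, b))))   [R3 at 1]
2. g(g(c, g(cons(b, cons(cons(cons(c, b), cons(c, b)), b)), s(b))), g(cons(c, cons(s(b), b)), s(g(c, b))))  →  g(g(c, b), g(cons(c, cons(s(b), b)), s(g(c, b))))   [R1 at 1.2]
3. g(g(c, b), g(cons(c, cons(s(b), b)), s(g(c, b))))  →  g(c, g(cons(c, cons(s(b), b)), s(g(c, b))))   [R3 at 1]
4. g(c, g(cons(c, cons(s(b), b)), s(g(c, b))))  →  g(c, b)   [R1 at 2]
5. g(c, b)  →  c   [R3 at ε]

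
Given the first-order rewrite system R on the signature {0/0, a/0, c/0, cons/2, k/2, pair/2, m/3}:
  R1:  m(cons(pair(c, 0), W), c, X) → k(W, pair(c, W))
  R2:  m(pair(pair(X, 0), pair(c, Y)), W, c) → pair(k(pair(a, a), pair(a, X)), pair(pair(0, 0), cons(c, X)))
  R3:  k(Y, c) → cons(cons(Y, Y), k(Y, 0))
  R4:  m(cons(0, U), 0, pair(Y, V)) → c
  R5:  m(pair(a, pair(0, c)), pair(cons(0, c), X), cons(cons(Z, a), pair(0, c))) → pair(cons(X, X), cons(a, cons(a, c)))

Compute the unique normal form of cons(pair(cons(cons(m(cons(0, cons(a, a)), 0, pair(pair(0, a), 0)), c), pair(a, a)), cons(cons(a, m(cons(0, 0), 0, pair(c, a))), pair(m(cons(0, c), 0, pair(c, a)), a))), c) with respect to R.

1. cons(pair(cons(cons(m(cons(0, cons(a, a)), 0, pair(pair(0, a), 0)), c), pair(a, a)), cons(cons(a, m(cons(0, 0), 0, pair(c, a))), pair(m(cons(0, c), 0, pair(c, a)), a))), c)  →  cons(pair(cons(cons(c, c), pair(a, a)), cons(cons(a, m(cons(0, 0), 0, pair(c, a))), pair(m(cons(0, c), 0, pair(c, a)), a))), c)   [R4 at 1.1.1.1]
2. cons(pair(cons(cons(c, c), pair(a, a)), cons(cons(a, m(cons(0, 0), 0, pair(c, a))), pair(m(cons(0, c), 0, pair(c, a)), a))), c)  →  cons(pair(cons(cons(c, c), pair(a, a)), cons(cons(a, c), pair(m(cons(0, c), 0, pair(c, a)), a))), c)   [R4 at 1.2.1.2]
3. cons(pair(cons(cons(c, c), pair(a, a)), cons(cons(a, c), pair(m(cons(0, c), 0, pair(c, a)), a))), c)  →  cons(pair(cons(cons(c, c), pair(a, a)), cons(cons(a, c), pair(c, a))), c)   [R4 at 1.2.2.1]

cons(pair(cons(cons(c, c), pair(a, a)), cons(cons(a, c), pair(c, a))), c)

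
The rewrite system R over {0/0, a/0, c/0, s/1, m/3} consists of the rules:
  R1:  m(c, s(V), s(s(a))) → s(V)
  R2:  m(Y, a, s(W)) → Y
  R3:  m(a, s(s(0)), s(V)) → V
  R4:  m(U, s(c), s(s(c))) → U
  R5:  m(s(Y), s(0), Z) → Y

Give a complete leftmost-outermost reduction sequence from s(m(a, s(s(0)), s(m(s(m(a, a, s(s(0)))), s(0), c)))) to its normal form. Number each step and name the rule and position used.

1. s(m(a, s(s(0)), s(m(s(m(a, a, s(s(0)))), s(0), c))))  →  s(m(s(m(a, a, s(s(0)))), s(0), c))   [R3 at 1]
2. s(m(s(m(a, a, s(s(0)))), s(0), c))  →  s(m(a, a, s(s(0))))   [R5 at 1]
3. s(m(a, a, s(s(0))))  →  s(a)   [R2 at 1]

s(a)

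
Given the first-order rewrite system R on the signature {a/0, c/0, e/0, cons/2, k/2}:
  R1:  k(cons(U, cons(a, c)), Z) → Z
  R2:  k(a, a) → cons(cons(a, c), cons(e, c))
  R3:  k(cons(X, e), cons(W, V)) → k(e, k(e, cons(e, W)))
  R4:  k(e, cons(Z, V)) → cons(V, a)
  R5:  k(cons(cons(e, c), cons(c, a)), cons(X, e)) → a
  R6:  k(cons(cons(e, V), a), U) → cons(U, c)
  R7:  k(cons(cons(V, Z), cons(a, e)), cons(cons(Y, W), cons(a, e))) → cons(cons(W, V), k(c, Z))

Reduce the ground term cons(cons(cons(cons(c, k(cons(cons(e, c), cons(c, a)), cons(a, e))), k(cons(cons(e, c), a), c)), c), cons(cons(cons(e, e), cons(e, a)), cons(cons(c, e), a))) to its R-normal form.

1. cons(cons(cons(cons(c, k(cons(cons(e, c), cons(c, a)), cons(a, e))), k(cons(cons(e, c), a), c)), c), cons(cons(cons(e, e), cons(e, a)), cons(cons(c, e), a)))  →  cons(cons(cons(cons(c, a), k(cons(cons(e, c), a), c)), c), cons(cons(cons(e, e), cons(e, a)), cons(cons(c, e), a)))   [R5 at 1.1.1.2]
2. cons(cons(cons(cons(c, a), k(cons(cons(e, c), a), c)), c), cons(cons(cons(e, e), cons(e, a)), cons(cons(c, e), a)))  →  cons(cons(cons(cons(c, a), cons(c, c)), c), cons(cons(cons(e, e), cons(e, a)), cons(cons(c, e), a)))   [R6 at 1.1.2]

cons(cons(cons(cons(c, a), cons(c, c)), c), cons(cons(cons(e, e), cons(e, a)), cons(cons(c, e), a)))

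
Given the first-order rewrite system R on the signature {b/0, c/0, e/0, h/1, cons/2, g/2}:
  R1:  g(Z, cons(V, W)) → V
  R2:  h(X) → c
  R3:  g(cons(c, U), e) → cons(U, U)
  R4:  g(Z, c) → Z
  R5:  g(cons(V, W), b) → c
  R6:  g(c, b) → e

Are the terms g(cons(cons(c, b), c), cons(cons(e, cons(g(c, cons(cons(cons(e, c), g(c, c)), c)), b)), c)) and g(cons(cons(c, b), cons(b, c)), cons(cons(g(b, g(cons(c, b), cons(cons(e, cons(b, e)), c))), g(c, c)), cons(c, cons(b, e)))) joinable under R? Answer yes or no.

no — NF(t₁) = cons(e, cons(cons(cons(e, c), c), b)), NF(t₂) = cons(e, c)

Reduce t₁ = g(cons(cons(c, b), c), cons(cons(e, cons(g(c, cons(cons(cons(e, c), g(c, c)), c)), b)), c)):
1. g(cons(cons(c, b), c), cons(cons(e, cons(g(c, cons(cons(cons(e, c), g(c, c)), c)), b)), c))  →  cons(e, cons(g(c, cons(cons(cons(e, c), g(c, c)), c)), b))   [R1 at ε]
2. cons(e, cons(g(c, cons(cons(cons(e, c), g(c, c)), c)), b))  →  cons(e, cons(cons(cons(e, c), g(c, c)), b))   [R1 at 2.1]
3. cons(e, cons(cons(cons(e, c), g(c, c)), b))  →  cons(e, cons(cons(cons(e, c), c), b))   [R4 at 2.1.2]

Reduce t₂ = g(cons(cons(c, b), cons(b, c)), cons(cons(g(b, g(cons(c, b), cons(cons(e, cons(b, e)), c))), g(c, c)), cons(c, cons(b, e)))):
1. g(cons(cons(c, b), cons(b, c)), cons(cons(g(b, g(cons(c, b), cons(cons(e, cons(b, e)), c))), g(c, c)), cons(c, cons(b, e))))  →  cons(g(b, g(cons(c, b), cons(cons(e, cons(b, e)), c))), g(c, c))   [R1 at ε]
2. cons(g(b, g(cons(c, b), cons(cons(e, cons(b, e)), c))), g(c, c))  →  cons(g(b, cons(e, cons(b, e))), g(c, c))   [R1 at 1.2]
3. cons(g(b, cons(e, cons(b, e))), g(c, c))  →  cons(e, g(c, c))   [R1 at 1]
4. cons(e, g(c, c))  →  cons(e, c)   [R4 at 2]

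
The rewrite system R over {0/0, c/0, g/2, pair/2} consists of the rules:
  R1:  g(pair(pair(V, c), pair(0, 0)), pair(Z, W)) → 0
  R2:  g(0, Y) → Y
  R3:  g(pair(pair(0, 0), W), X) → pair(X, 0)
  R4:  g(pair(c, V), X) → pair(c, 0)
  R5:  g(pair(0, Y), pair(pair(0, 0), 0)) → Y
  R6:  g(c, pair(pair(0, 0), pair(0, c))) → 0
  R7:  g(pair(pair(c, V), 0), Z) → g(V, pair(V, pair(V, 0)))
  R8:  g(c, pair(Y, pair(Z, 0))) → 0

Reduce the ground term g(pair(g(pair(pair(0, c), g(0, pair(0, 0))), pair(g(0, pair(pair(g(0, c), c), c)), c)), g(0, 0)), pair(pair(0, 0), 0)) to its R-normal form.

0

1. g(pair(g(pair(pair(0, c), g(0, pair(0, 0))), pair(g(0, pair(pair(g(0, c), c), c)), c)), g(0, 0)), pair(pair(0, 0), 0))  →  g(pair(g(pair(pair(0, c), pair(0, 0)), pair(g(0, pair(pair(g(0, c), c), c)), c)), g(0, 0)), pair(pair(0, 0), 0))   [R2 at 1.1.1.2]
2. g(pair(g(pair(pair(0, c), pair(0, 0)), pair(g(0, pair(pair(g(0, c), c), c)), c)), g(0, 0)), pair(pair(0, 0), 0))  →  g(pair(0, g(0, 0)), pair(pair(0, 0), 0))   [R1 at 1.1]
3. g(pair(0, g(0, 0)), pair(pair(0, 0), 0))  →  g(0, 0)   [R5 at ε]
4. g(0, 0)  →  0   [R2 at ε]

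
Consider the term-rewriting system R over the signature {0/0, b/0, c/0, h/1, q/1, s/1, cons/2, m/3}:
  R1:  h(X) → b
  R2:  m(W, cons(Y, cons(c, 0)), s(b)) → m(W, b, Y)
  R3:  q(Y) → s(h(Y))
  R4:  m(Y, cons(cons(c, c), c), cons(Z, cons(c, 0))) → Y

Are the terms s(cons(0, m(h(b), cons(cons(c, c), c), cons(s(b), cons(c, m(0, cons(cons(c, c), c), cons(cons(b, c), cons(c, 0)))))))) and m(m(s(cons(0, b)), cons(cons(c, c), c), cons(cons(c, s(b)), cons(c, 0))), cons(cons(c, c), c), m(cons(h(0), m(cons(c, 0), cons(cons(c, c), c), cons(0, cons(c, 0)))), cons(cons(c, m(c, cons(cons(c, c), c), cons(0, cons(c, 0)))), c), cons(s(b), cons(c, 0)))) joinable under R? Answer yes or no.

Reduce t₁ = s(cons(0, m(h(b), cons(cons(c, c), c), cons(s(b), cons(c, m(0, cons(cons(c, c), c), cons(cons(b, c), cons(c, 0)))))))):
1. s(cons(0, m(h(b), cons(cons(c, c), c), cons(s(b), cons(c, m(0, cons(cons(c, c), c), cons(cons(b, c), cons(c, 0))))))))  →  s(cons(0, m(b, cons(cons(c, c), c), cons(s(b), cons(c, m(0, cons(cons(c, c), c), cons(cons(b, c), cons(c, 0))))))))   [R1 at 1.2.1]
2. s(cons(0, m(b, cons(cons(c, c), c), cons(s(b), cons(c, m(0, cons(cons(c, c), c), cons(cons(b, c), cons(c, 0))))))))  →  s(cons(0, m(b, cons(cons(c, c), c), cons(s(b), cons(c, 0)))))   [R4 at 1.2.3.2.2]
3. s(cons(0, m(b, cons(cons(c, c), c), cons(s(b), cons(c, 0)))))  →  s(cons(0, b))   [R4 at 1.2]

Reduce t₂ = m(m(s(cons(0, b)), cons(cons(c, c), c), cons(cons(c, s(b)), cons(c, 0))), cons(cons(c, c), c), m(cons(h(0), m(cons(c, 0), cons(cons(c, c), c), cons(0, cons(c, 0)))), cons(cons(c, m(c, cons(cons(c, c), c), cons(0, cons(c, 0)))), c), cons(s(b), cons(c, 0)))):
1. m(m(s(cons(0, b)), cons(cons(c, c), c), cons(cons(c, s(b)), cons(c, 0))), cons(cons(c, c), c), m(cons(h(0), m(cons(c, 0), cons(cons(c, c), c), cons(0, cons(c, 0)))), cons(cons(c, m(c, cons(cons(c, c), c), cons(0, cons(c, 0)))), c), cons(s(b), cons(c, 0))))  →  m(s(cons(0, b)), cons(cons(c, c), c), m(cons(h(0), m(cons(c, 0), cons(cons(c, c), c), cons(0, cons(c, 0)))), cons(cons(c, m(c, cons(cons(c, c), c), cons(0, cons(c, 0)))), c), cons(s(b), cons(c, 0))))   [R4 at 1]
2. m(s(cons(0, b)), cons(cons(c, c), c), m(cons(h(0), m(cons(c, 0), cons(cons(c, c), c), cons(0, cons(c, 0)))), cons(cons(c, m(c, cons(cons(c, c), c), cons(0, cons(c, 0)))), c), cons(s(b), cons(c, 0))))  →  m(s(cons(0, b)), cons(cons(c, c), c), m(cons(b, m(cons(c, 0), cons(cons(c, c), c), cons(0, cons(c, 0)))), cons(cons(c, m(c, cons(cons(c, c), c), cons(0, cons(c, 0)))), c), cons(s(b), cons(c, 0))))   [R1 at 3.1.1]
3. m(s(cons(0, b)), cons(cons(c, c), c), m(cons(b, m(cons(c, 0), cons(cons(c, c), c), cons(0, cons(c, 0)))), cons(cons(c, m(c, cons(cons(c, c), c), cons(0, cons(c, 0)))), c), cons(s(b), cons(c, 0))))  →  m(s(cons(0, b)), cons(cons(c, c), c), m(cons(b, cons(c, 0)), cons(cons(c, m(c, cons(cons(c, c), c), cons(0, cons(c, 0)))), c), cons(s(b), cons(c, 0))))   [R4 at 3.1.2]
4. m(s(cons(0, b)), cons(cons(c, c), c), m(cons(b, cons(c, 0)), cons(cons(c, m(c, cons(cons(c, c), c), cons(0, cons(c, 0)))), c), cons(s(b), cons(c, 0))))  →  m(s(cons(0, b)), cons(cons(c, c), c), m(cons(b, cons(c, 0)), cons(cons(c, c), c), cons(s(b), cons(c, 0))))   [R4 at 3.2.1.2]
5. m(s(cons(0, b)), cons(cons(c, c), c), m(cons(b, cons(c, 0)), cons(cons(c, c), c), cons(s(b), cons(c, 0))))  →  m(s(cons(0, b)), cons(cons(c, c), c), cons(b, cons(c, 0)))   [R4 at 3]
6. m(s(cons(0, b)), cons(cons(c, c), c), cons(b, cons(c, 0)))  →  s(cons(0, b))   [R4 at ε]

yes — NF(t₁) = s(cons(0, b)), NF(t₂) = s(cons(0, b))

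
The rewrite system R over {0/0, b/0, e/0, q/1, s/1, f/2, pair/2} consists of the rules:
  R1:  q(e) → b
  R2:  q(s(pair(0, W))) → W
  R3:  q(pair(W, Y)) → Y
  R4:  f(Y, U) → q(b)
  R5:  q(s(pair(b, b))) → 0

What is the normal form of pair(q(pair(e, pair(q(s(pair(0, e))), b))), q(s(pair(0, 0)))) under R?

pair(pair(e, b), 0)

1. pair(q(pair(e, pair(q(s(pair(0, e))), b))), q(s(pair(0, 0))))  →  pair(pair(q(s(pair(0, e))), b), q(s(pair(0, 0))))   [R3 at 1]
2. pair(pair(q(s(pair(0, e))), b), q(s(pair(0, 0))))  →  pair(pair(e, b), q(s(pair(0, 0))))   [R2 at 1.1]
3. pair(pair(e, b), q(s(pair(0, 0))))  →  pair(pair(e, b), 0)   [R2 at 2]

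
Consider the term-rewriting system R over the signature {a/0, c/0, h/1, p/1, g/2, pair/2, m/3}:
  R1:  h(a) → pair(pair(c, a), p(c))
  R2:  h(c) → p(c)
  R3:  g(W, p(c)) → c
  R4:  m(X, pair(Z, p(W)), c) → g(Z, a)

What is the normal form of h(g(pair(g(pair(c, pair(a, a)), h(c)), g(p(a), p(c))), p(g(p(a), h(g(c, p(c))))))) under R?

p(c)

1. h(g(pair(g(pair(c, pair(a, a)), h(c)), g(p(a), p(c))), p(g(p(a), h(g(c, p(c)))))))  →  h(g(pair(g(pair(c, pair(a, a)), p(c)), g(p(a), p(c))), p(g(p(a), h(g(c, p(c)))))))   [R2 at 1.1.1.2]
2. h(g(pair(g(pair(c, pair(a, a)), p(c)), g(p(a), p(c))), p(g(p(a), h(g(c, p(c)))))))  →  h(g(pair(c, g(p(a), p(c))), p(g(p(a), h(g(c, p(c)))))))   [R3 at 1.1.1]
3. h(g(pair(c, g(p(a), p(c))), p(g(p(a), h(g(c, p(c)))))))  →  h(g(pair(c, c), p(g(p(a), h(g(c, p(c)))))))   [R3 at 1.1.2]
4. h(g(pair(c, c), p(g(p(a), h(g(c, p(c)))))))  →  h(g(pair(c, c), p(g(p(a), h(c)))))   [R3 at 1.2.1.2.1]
5. h(g(pair(c, c), p(g(p(a), h(c)))))  →  h(g(pair(c, c), p(g(p(a), p(c)))))   [R2 at 1.2.1.2]
6. h(g(pair(c, c), p(g(p(a), p(c)))))  →  h(g(pair(c, c), p(c)))   [R3 at 1.2.1]
7. h(g(pair(c, c), p(c)))  →  h(c)   [R3 at 1]
8. h(c)  →  p(c)   [R2 at ε]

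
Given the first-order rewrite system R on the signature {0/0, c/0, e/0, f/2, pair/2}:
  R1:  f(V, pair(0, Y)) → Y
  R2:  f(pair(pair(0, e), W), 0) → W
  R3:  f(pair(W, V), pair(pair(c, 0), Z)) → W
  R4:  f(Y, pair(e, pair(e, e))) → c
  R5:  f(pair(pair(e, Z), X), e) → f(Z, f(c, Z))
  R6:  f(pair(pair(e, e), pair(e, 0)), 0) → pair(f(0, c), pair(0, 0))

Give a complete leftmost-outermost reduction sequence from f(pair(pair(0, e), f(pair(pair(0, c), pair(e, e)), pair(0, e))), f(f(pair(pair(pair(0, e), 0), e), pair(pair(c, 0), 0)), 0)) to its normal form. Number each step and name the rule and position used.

1. f(pair(pair(0, e), f(pair(pair(0, c), pair(e, e)), pair(0, e))), f(f(pair(pair(pair(0, e), 0), e), pair(pair(c, 0), 0)), 0))  →  f(pair(pair(0, e), e), f(f(pair(pair(pair(0, e), 0), e), pair(pair(c, 0), 0)), 0))   [R1 at 1.2]
2. f(pair(pair(0, e), e), f(f(pair(pair(pair(0, e), 0), e), pair(pair(c, 0), 0)), 0))  →  f(pair(pair(0, e), e), f(pair(pair(0, e), 0), 0))   [R3 at 2.1]
3. f(pair(pair(0, e), e), f(pair(pair(0, e), 0), 0))  →  f(pair(pair(0, e), e), 0)   [R2 at 2]
4. f(pair(pair(0, e), e), 0)  →  e   [R2 at ε]

e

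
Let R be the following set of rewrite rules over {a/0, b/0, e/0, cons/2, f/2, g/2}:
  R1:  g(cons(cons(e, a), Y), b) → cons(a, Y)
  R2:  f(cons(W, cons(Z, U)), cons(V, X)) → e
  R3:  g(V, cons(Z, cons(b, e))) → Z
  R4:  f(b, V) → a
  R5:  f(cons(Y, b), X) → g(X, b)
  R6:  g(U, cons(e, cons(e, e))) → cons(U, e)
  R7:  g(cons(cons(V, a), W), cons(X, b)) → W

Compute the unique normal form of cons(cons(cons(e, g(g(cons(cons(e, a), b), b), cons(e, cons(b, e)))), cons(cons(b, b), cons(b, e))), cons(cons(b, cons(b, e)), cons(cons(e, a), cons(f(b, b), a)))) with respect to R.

cons(cons(cons(e, e), cons(cons(b, b), cons(b, e))), cons(cons(b, cons(b, e)), cons(cons(e, a), cons(a, a))))

1. cons(cons(cons(e, g(g(cons(cons(e, a), b), b), cons(e, cons(b, e)))), cons(cons(b, b), cons(b, e))), cons(cons(b, cons(b, e)), cons(cons(e, a), cons(f(b, b), a))))  →  cons(cons(cons(e, e), cons(cons(b, b), cons(b, e))), cons(cons(b, cons(b, e)), cons(cons(e, a), cons(f(b, b), a))))   [R3 at 1.1.2]
2. cons(cons(cons(e, e), cons(cons(b, b), cons(b, e))), cons(cons(b, cons(b, e)), cons(cons(e, a), cons(f(b, b), a))))  →  cons(cons(cons(e, e), cons(cons(b, b), cons(b, e))), cons(cons(b, cons(b, e)), cons(cons(e, a), cons(a, a))))   [R4 at 2.2.2.1]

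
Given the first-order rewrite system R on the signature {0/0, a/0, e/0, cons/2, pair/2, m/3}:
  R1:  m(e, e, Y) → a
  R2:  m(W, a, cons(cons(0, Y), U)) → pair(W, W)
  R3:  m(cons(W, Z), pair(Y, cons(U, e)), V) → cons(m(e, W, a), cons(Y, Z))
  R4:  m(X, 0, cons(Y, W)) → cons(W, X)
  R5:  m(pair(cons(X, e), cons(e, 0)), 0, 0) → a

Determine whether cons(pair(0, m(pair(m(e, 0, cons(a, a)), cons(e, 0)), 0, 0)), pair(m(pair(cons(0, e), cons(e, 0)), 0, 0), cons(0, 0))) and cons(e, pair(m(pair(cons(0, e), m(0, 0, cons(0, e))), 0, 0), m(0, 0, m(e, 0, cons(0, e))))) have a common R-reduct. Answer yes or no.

Reduce t₁ = cons(pair(0, m(pair(m(e, 0, cons(a, a)), cons(e, 0)), 0, 0)), pair(m(pair(cons(0, e), cons(e, 0)), 0, 0), cons(0, 0))):
1. cons(pair(0, m(pair(m(e, 0, cons(a, a)), cons(e, 0)), 0, 0)), pair(m(pair(cons(0, e), cons(e, 0)), 0, 0), cons(0, 0)))  →  cons(pair(0, m(pair(cons(a, e), cons(e, 0)), 0, 0)), pair(m(pair(cons(0, e), cons(e, 0)), 0, 0), cons(0, 0)))   [R4 at 1.2.1.1]
2. cons(pair(0, m(pair(cons(a, e), cons(e, 0)), 0, 0)), pair(m(pair(cons(0, e), cons(e, 0)), 0, 0), cons(0, 0)))  →  cons(pair(0, a), pair(m(pair(cons(0, e), cons(e, 0)), 0, 0), cons(0, 0)))   [R5 at 1.2]
3. cons(pair(0, a), pair(m(pair(cons(0, e), cons(e, 0)), 0, 0), cons(0, 0)))  →  cons(pair(0, a), pair(a, cons(0, 0)))   [R5 at 2.1]

Reduce t₂ = cons(e, pair(m(pair(cons(0, e), m(0, 0, cons(0, e))), 0, 0), m(0, 0, m(e, 0, cons(0, e))))):
1. cons(e, pair(m(pair(cons(0, e), m(0, 0, cons(0, e))), 0, 0), m(0, 0, m(e, 0, cons(0, e)))))  →  cons(e, pair(m(pair(cons(0, e), cons(e, 0)), 0, 0), m(0, 0, m(e, 0, cons(0, e)))))   [R4 at 2.1.1.2]
2. cons(e, pair(m(pair(cons(0, e), cons(e, 0)), 0, 0), m(0, 0, m(e, 0, cons(0, e)))))  →  cons(e, pair(a, m(0, 0, m(e, 0, cons(0, e)))))   [R5 at 2.1]
3. cons(e, pair(a, m(0, 0, m(e, 0, cons(0, e)))))  →  cons(e, pair(a, m(0, 0, cons(e, e))))   [R4 at 2.2.3]
4. cons(e, pair(a, m(0, 0, cons(e, e))))  →  cons(e, pair(a, cons(e, 0)))   [R4 at 2.2]

no — NF(t₁) = cons(pair(0, a), pair(a, cons(0, 0))), NF(t₂) = cons(e, pair(a, cons(e, 0)))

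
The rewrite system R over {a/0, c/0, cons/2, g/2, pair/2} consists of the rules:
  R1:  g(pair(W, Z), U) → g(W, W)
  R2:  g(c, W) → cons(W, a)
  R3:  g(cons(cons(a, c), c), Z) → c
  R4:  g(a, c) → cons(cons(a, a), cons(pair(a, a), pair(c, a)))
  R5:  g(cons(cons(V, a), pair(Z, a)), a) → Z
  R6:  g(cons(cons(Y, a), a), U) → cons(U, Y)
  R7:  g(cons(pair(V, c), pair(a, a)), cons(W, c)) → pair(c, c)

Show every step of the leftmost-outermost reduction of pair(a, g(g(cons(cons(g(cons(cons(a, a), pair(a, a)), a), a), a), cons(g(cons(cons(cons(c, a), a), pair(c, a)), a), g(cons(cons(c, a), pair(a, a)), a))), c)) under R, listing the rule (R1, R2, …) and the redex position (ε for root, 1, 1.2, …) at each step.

pair(a, cons(c, c))

1. pair(a, g(g(cons(cons(g(cons(cons(a, a), pair(a, a)), a), a), a), cons(g(cons(cons(cons(c, a), a), pair(c, a)), a), g(cons(cons(c, a), pair(a, a)), a))), c))  →  pair(a, g(cons(cons(g(cons(cons(cons(c, a), a), pair(c, a)), a), g(cons(cons(c, a), pair(a, a)), a)), g(cons(cons(a, a), pair(a, a)), a)), c))   [R6 at 2.1]
2. pair(a, g(cons(cons(g(cons(cons(cons(c, a), a), pair(c, a)), a), g(cons(cons(c, a), pair(a, a)), a)), g(cons(cons(a, a), pair(a, a)), a)), c))  →  pair(a, g(cons(cons(c, g(cons(cons(c, a), pair(a, a)), a)), g(cons(cons(a, a), pair(a, a)), a)), c))   [R5 at 2.1.1.1]
3. pair(a, g(cons(cons(c, g(cons(cons(c, a), pair(a, a)), a)), g(cons(cons(a, a), pair(a, a)), a)), c))  →  pair(a, g(cons(cons(c, a), g(cons(cons(a, a), pair(a, a)), a)), c))   [R5 at 2.1.1.2]
4. pair(a, g(cons(cons(c, a), g(cons(cons(a, a), pair(a, a)), a)), c))  →  pair(a, g(cons(cons(c, a), a), c))   [R5 at 2.1.2]
5. pair(a, g(cons(cons(c, a), a), c))  →  pair(a, cons(c, c))   [R6 at 2]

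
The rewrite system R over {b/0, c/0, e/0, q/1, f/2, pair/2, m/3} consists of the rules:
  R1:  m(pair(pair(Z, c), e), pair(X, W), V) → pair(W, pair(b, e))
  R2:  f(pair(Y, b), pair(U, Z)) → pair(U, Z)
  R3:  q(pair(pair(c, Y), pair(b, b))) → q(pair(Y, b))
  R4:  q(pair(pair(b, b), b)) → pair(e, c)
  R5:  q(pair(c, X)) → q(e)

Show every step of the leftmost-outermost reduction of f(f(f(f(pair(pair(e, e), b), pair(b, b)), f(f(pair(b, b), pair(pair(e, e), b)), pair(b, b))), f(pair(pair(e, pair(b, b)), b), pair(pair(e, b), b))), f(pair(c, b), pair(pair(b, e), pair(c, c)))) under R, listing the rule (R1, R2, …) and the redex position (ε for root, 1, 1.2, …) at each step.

pair(pair(b, e), pair(c, c))

1. f(f(f(f(pair(pair(e, e), b), pair(b, b)), f(f(pair(b, b), pair(pair(e, e), b)), pair(b, b))), f(pair(pair(e, pair(b, b)), b), pair(pair(e, b), b))), f(pair(c, b), pair(pair(b, e), pair(c, c))))  →  f(f(f(pair(b, b), f(f(pair(b, b), pair(pair(e, e), b)), pair(b, b))), f(pair(pair(e, pair(b, b)), b), pair(pair(e, b), b))), f(pair(c, b), pair(pair(b, e), pair(c, c))))   [R2 at 1.1.1]
2. f(f(f(pair(b, b), f(f(pair(b, b), pair(pair(e, e), b)), pair(b, b))), f(pair(pair(e, pair(b, b)), b), pair(pair(e, b), b))), f(pair(c, b), pair(pair(b, e), pair(c, c))))  →  f(f(f(pair(b, b), f(pair(pair(e, e), b), pair(b, b))), f(pair(pair(e, pair(b, b)), b), pair(pair(e, b), b))), f(pair(c, b), pair(pair(b, e), pair(c, c))))   [R2 at 1.1.2.1]
3. f(f(f(pair(b, b), f(pair(pair(e, e), b), pair(b, b))), f(pair(pair(e, pair(b, b)), b), pair(pair(e, b), b))), f(pair(c, b), pair(pair(b, e), pair(c, c))))  →  f(f(f(pair(b, b), pair(b, b)), f(pair(pair(e, pair(b, b)), b), pair(pair(e, b), b))), f(pair(c, b), pair(pair(b, e), pair(c, c))))   [R2 at 1.1.2]
4. f(f(f(pair(b, b), pair(b, b)), f(pair(pair(e, pair(b, b)), b), pair(pair(e, b), b))), f(pair(c, b), pair(pair(b, e), pair(c, c))))  →  f(f(pair(b, b), f(pair(pair(e, pair(b, b)), b), pair(pair(e, b), b))), f(pair(c, b), pair(pair(b, e), pair(c, c))))   [R2 at 1.1]
5. f(f(pair(b, b), f(pair(pair(e, pair(b, b)), b), pair(pair(e, b), b))), f(pair(c, b), pair(pair(b, e), pair(c, c))))  →  f(f(pair(b, b), pair(pair(e, b), b)), f(pair(c, b), pair(pair(b, e), pair(c, c))))   [R2 at 1.2]
6. f(f(pair(b, b), pair(pair(e, b), b)), f(pair(c, b), pair(pair(b, e), pair(c, c))))  →  f(pair(pair(e, b), b), f(pair(c, b), pair(pair(b, e), pair(c, c))))   [R2 at 1]
7. f(pair(pair(e, b), b), f(pair(c, b), pair(pair(b, e), pair(c, c))))  →  f(pair(pair(e, b), b), pair(pair(b, e), pair(c, c)))   [R2 at 2]
8. f(pair(pair(e, b), b), pair(pair(b, e), pair(c, c)))  →  pair(pair(b, e), pair(c, c))   [R2 at ε]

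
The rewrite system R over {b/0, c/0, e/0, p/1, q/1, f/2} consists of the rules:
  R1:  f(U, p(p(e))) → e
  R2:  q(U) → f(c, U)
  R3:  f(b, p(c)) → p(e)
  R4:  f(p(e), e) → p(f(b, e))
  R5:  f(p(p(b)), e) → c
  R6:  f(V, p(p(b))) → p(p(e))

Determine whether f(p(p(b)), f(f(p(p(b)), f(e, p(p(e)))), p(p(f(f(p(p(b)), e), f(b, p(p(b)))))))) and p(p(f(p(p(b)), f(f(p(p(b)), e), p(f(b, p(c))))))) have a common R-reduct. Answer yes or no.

no — NF(t₁) = c, NF(t₂) = p(p(c))

Reduce t₁ = f(p(p(b)), f(f(p(p(b)), f(e, p(p(e)))), p(p(f(f(p(p(b)), e), f(b, p(p(b)))))))):
1. f(p(p(b)), f(f(p(p(b)), f(e, p(p(e)))), p(p(f(f(p(p(b)), e), f(b, p(p(b))))))))  →  f(p(p(b)), f(f(p(p(b)), e), p(p(f(f(p(p(b)), e), f(b, p(p(b))))))))   [R1 at 2.1.2]
2. f(p(p(b)), f(f(p(p(b)), e), p(p(f(f(p(p(b)), e), f(b, p(p(b))))))))  →  f(p(p(b)), f(c, p(p(f(f(p(p(b)), e), f(b, p(p(b))))))))   [R5 at 2.1]
3. f(p(p(b)), f(c, p(p(f(f(p(p(b)), e), f(b, p(p(b))))))))  →  f(p(p(b)), f(c, p(p(f(c, f(b, p(p(b))))))))   [R5 at 2.2.1.1.1]
4. f(p(p(b)), f(c, p(p(f(c, f(b, p(p(b))))))))  →  f(p(p(b)), f(c, p(p(f(c, p(p(e)))))))   [R6 at 2.2.1.1.2]
5. f(p(p(b)), f(c, p(p(f(c, p(p(e)))))))  →  f(p(p(b)), f(c, p(p(e))))   [R1 at 2.2.1.1]
6. f(p(p(b)), f(c, p(p(e))))  →  f(p(p(b)), e)   [R1 at 2]
7. f(p(p(b)), e)  →  c   [R5 at ε]

Reduce t₂ = p(p(f(p(p(b)), f(f(p(p(b)), e), p(f(b, p(c))))))):
1. p(p(f(p(p(b)), f(f(p(p(b)), e), p(f(b, p(c)))))))  →  p(p(f(p(p(b)), f(c, p(f(b, p(c)))))))   [R5 at 1.1.2.1]
2. p(p(f(p(p(b)), f(c, p(f(b, p(c)))))))  →  p(p(f(p(p(b)), f(c, p(p(e))))))   [R3 at 1.1.2.2.1]
3. p(p(f(p(p(b)), f(c, p(p(e))))))  →  p(p(f(p(p(b)), e)))   [R1 at 1.1.2]
4. p(p(f(p(p(b)), e)))  →  p(p(c))   [R5 at 1.1]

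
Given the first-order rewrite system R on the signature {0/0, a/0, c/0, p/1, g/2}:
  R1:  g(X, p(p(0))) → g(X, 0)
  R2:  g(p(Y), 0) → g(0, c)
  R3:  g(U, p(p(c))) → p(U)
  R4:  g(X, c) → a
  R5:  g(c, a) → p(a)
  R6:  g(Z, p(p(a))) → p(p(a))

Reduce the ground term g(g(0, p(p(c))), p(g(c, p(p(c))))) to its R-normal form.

1. g(g(0, p(p(c))), p(g(c, p(p(c)))))  →  g(p(0), p(g(c, p(p(c)))))   [R3 at 1]
2. g(p(0), p(g(c, p(p(c)))))  →  g(p(0), p(p(c)))   [R3 at 2.1]
3. g(p(0), p(p(c)))  →  p(p(0))   [R3 at ε]

p(p(0))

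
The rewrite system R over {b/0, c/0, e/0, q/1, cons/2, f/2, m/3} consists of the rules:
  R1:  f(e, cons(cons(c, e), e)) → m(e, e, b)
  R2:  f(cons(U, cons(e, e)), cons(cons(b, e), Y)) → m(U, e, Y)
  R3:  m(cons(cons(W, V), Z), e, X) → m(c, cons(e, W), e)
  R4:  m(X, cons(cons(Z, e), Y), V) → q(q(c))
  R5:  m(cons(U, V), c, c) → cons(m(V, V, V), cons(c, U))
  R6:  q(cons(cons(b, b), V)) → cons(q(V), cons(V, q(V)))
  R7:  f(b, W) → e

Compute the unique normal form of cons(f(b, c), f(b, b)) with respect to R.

cons(e, e)

1. cons(f(b, c), f(b, b))  →  cons(e, f(b, b))   [R7 at 1]
2. cons(e, f(b, b))  →  cons(e, e)   [R7 at 2]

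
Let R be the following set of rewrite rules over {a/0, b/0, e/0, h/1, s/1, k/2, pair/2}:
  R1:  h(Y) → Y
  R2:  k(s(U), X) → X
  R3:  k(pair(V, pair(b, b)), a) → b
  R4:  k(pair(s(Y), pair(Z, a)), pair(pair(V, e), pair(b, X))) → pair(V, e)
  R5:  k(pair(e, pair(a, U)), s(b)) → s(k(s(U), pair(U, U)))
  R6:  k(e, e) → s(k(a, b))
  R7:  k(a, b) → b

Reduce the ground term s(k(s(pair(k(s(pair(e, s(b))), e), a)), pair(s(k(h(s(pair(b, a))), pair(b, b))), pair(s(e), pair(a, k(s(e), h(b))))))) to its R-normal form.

s(pair(s(pair(b, b)), pair(s(e), pair(a, b))))

1. s(k(s(pair(k(s(pair(e, s(b))), e), a)), pair(s(k(h(s(pair(b, a))), pair(b, b))), pair(s(e), pair(a, k(s(e), h(b)))))))  →  s(pair(s(k(h(s(pair(b, a))), pair(b, b))), pair(s(e), pair(a, k(s(e), h(b))))))   [R2 at 1]
2. s(pair(s(k(h(s(pair(b, a))), pair(b, b))), pair(s(e), pair(a, k(s(e), h(b))))))  →  s(pair(s(k(s(pair(b, a)), pair(b, b))), pair(s(e), pair(a, k(s(e), h(b))))))   [R1 at 1.1.1.1]
3. s(pair(s(k(s(pair(b, a)), pair(b, b))), pair(s(e), pair(a, k(s(e), h(b))))))  →  s(pair(s(pair(b, b)), pair(s(e), pair(a, k(s(e), h(b))))))   [R2 at 1.1.1]
4. s(pair(s(pair(b, b)), pair(s(e), pair(a, k(s(e), h(b))))))  →  s(pair(s(pair(b, b)), pair(s(e), pair(a, h(b)))))   [R2 at 1.2.2.2]
5. s(pair(s(pair(b, b)), pair(s(e), pair(a, h(b)))))  →  s(pair(s(pair(b, b)), pair(s(e), pair(a, b))))   [R1 at 1.2.2.2]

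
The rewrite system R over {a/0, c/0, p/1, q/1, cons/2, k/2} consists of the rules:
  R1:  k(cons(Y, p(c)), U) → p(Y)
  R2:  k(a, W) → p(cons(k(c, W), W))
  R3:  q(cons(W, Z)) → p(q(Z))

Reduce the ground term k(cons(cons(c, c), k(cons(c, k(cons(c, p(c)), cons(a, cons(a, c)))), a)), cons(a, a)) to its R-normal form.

1. k(cons(cons(c, c), k(cons(c, k(cons(c, p(c)), cons(a, cons(a, c)))), a)), cons(a, a))  →  k(cons(cons(c, c), k(cons(c, p(c)), a)), cons(a, a))   [R1 at 1.2.1.2]
2. k(cons(cons(c, c), k(cons(c, p(c)), a)), cons(a, a))  →  k(cons(cons(c, c), p(c)), cons(a, a))   [R1 at 1.2]
3. k(cons(cons(c, c), p(c)), cons(a, a))  →  p(cons(c, c))   [R1 at ε]

p(cons(c, c))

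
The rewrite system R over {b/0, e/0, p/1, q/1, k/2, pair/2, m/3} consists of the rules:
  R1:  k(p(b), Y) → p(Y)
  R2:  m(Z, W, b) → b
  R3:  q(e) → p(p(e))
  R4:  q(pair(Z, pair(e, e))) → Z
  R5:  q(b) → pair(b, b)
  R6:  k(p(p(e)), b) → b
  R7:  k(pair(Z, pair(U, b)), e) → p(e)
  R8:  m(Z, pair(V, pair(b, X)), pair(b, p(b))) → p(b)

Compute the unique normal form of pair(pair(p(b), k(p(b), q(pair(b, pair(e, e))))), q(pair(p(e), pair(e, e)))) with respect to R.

1. pair(pair(p(b), k(p(b), q(pair(b, pair(e, e))))), q(pair(p(e), pair(e, e))))  →  pair(pair(p(b), p(q(pair(b, pair(e, e))))), q(pair(p(e), pair(e, e))))   [R1 at 1.2]
2. pair(pair(p(b), p(q(pair(b, pair(e, e))))), q(pair(p(e), pair(e, e))))  →  pair(pair(p(b), p(b)), q(pair(p(e), pair(e, e))))   [R4 at 1.2.1]
3. pair(pair(p(b), p(b)), q(pair(p(e), pair(e, e))))  →  pair(pair(p(b), p(b)), p(e))   [R4 at 2]

pair(pair(p(b), p(b)), p(e))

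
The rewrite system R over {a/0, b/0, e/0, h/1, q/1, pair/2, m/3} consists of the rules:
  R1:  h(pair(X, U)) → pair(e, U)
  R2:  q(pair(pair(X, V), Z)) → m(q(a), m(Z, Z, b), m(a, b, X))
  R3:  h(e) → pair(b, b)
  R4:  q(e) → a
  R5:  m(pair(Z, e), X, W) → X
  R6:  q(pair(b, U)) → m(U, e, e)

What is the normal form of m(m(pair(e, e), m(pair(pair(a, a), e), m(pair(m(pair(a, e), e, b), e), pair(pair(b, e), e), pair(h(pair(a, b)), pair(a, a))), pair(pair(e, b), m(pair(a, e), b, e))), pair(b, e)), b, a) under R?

1. m(m(pair(e, e), m(pair(pair(a, a), e), m(pair(m(pair(a, e), e, b), e), pair(pair(b, e), e), pair(h(pair(a, b)), pair(a, a))), pair(pair(e, b), m(pair(a, e), b, e))), pair(b, e)), b, a)  →  m(m(pair(pair(a, a), e), m(pair(m(pair(a, e), e, b), e), pair(pair(b, e), e), pair(h(pair(a, b)), pair(a, a))), pair(pair(e, b), m(pair(a, e), b, e))), b, a)   [R5 at 1]
2. m(m(pair(pair(a, a), e), m(pair(m(pair(a, e), e, b), e), pair(pair(b, e), e), pair(h(pair(a, b)), pair(a, a))), pair(pair(e, b), m(pair(a, e), b, e))), b, a)  →  m(m(pair(m(pair(a, e), e, b), e), pair(pair(b, e), e), pair(h(pair(a, b)), pair(a, a))), b, a)   [R5 at 1]
3. m(m(pair(m(pair(a, e), e, b), e), pair(pair(b, e), e), pair(h(pair(a, b)), pair(a, a))), b, a)  →  m(pair(pair(b, e), e), b, a)   [R5 at 1]
4. m(pair(pair(b, e), e), b, a)  →  b   [R5 at ε]

b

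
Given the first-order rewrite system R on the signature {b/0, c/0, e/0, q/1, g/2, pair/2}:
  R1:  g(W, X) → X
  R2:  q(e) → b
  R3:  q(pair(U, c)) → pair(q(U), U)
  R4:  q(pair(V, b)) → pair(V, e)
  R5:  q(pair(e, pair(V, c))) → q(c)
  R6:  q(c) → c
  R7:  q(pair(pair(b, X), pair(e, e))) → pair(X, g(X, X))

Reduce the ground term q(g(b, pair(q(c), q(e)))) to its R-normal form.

1. q(g(b, pair(q(c), q(e))))  →  q(pair(q(c), q(e)))   [R1 at 1]
2. q(pair(q(c), q(e)))  →  q(pair(c, q(e)))   [R6 at 1.1]
3. q(pair(c, q(e)))  →  q(pair(c, b))   [R2 at 1.2]
4. q(pair(c, b))  →  pair(c, e)   [R4 at ε]

pair(c, e)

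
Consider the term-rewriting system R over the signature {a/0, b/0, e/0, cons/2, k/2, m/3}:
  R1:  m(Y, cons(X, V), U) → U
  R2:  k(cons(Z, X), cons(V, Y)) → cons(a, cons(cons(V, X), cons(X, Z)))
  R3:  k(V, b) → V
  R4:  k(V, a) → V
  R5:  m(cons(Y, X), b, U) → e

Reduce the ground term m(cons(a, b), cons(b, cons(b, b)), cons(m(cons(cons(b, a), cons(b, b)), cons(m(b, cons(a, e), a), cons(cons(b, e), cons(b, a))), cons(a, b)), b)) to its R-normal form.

cons(cons(a, b), b)

1. m(cons(a, b), cons(b, cons(b, b)), cons(m(cons(cons(b, a), cons(b, b)), cons(m(b, cons(a, e), a), cons(cons(b, e), cons(b, a))), cons(a, b)), b))  →  cons(m(cons(cons(b, a), cons(b, b)), cons(m(b, cons(a, e), a), cons(cons(b, e), cons(b, a))), cons(a, b)), b)   [R1 at ε]
2. cons(m(cons(cons(b, a), cons(b, b)), cons(m(b, cons(a, e), a), cons(cons(b, e), cons(b, a))), cons(a, b)), b)  →  cons(cons(a, b), b)   [R1 at 1]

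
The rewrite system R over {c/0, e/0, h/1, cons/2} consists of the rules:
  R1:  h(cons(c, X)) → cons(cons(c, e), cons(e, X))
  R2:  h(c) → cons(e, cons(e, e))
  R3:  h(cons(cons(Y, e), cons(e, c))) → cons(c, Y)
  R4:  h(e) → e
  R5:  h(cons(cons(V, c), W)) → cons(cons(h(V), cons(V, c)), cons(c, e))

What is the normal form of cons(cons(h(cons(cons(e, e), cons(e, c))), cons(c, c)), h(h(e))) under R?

1. cons(cons(h(cons(cons(e, e), cons(e, c))), cons(c, c)), h(h(e)))  →  cons(cons(cons(c, e), cons(c, c)), h(h(e)))   [R3 at 1.1]
2. cons(cons(cons(c, e), cons(c, c)), h(h(e)))  →  cons(cons(cons(c, e), cons(c, c)), h(e))   [R4 at 2.1]
3. cons(cons(cons(c, e), cons(c, c)), h(e))  →  cons(cons(cons(c, e), cons(c, c)), e)   [R4 at 2]

cons(cons(cons(c, e), cons(c, c)), e)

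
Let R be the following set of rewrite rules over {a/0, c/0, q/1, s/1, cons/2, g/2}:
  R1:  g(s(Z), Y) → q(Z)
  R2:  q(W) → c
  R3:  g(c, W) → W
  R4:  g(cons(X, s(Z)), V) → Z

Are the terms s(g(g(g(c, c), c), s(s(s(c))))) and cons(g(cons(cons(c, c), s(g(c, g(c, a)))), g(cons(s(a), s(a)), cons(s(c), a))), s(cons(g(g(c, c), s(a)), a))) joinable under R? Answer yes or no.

no — NF(t₁) = s(s(s(s(c)))), NF(t₂) = cons(a, s(cons(s(a), a)))

Reduce t₁ = s(g(g(g(c, c), c), s(s(s(c))))):
1. s(g(g(g(c, c), c), s(s(s(c)))))  →  s(g(g(c, c), s(s(s(c)))))   [R3 at 1.1.1]
2. s(g(g(c, c), s(s(s(c)))))  →  s(g(c, s(s(s(c)))))   [R3 at 1.1]
3. s(g(c, s(s(s(c)))))  →  s(s(s(s(c))))   [R3 at 1]

Reduce t₂ = cons(g(cons(cons(c, c), s(g(c, g(c, a)))), g(cons(s(a), s(a)), cons(s(c), a))), s(cons(g(g(c, c), s(a)), a))):
1. cons(g(cons(cons(c, c), s(g(c, g(c, a)))), g(cons(s(a), s(a)), cons(s(c), a))), s(cons(g(g(c, c), s(a)), a)))  →  cons(g(c, g(c, a)), s(cons(g(g(c, c), s(a)), a)))   [R4 at 1]
2. cons(g(c, g(c, a)), s(cons(g(g(c, c), s(a)), a)))  →  cons(g(c, a), s(cons(g(g(c, c), s(a)), a)))   [R3 at 1]
3. cons(g(c, a), s(cons(g(g(c, c), s(a)), a)))  →  cons(a, s(cons(g(g(c, c), s(a)), a)))   [R3 at 1]
4. cons(a, s(cons(g(g(c, c), s(a)), a)))  →  cons(a, s(cons(g(c, s(a)), a)))   [R3 at 2.1.1.1]
5. cons(a, s(cons(g(c, s(a)), a)))  →  cons(a, s(cons(s(a), a)))   [R3 at 2.1.1]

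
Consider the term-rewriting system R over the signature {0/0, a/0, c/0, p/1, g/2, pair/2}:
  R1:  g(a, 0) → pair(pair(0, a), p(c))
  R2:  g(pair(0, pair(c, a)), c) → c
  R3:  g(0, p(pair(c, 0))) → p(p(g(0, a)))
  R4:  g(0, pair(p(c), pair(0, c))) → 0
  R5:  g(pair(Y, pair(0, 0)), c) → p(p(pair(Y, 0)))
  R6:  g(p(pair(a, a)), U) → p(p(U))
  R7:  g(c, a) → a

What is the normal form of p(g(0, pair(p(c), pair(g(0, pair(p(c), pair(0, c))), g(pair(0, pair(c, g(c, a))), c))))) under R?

1. p(g(0, pair(p(c), pair(g(0, pair(p(c), pair(0, c))), g(pair(0, pair(c, g(c, a))), c)))))  →  p(g(0, pair(p(c), pair(0, g(pair(0, pair(c, g(c, a))), c)))))   [R4 at 1.2.2.1]
2. p(g(0, pair(p(c), pair(0, g(pair(0, pair(c, g(c, a))), c)))))  →  p(g(0, pair(p(c), pair(0, g(pair(0, pair(c, a)), c)))))   [R7 at 1.2.2.2.1.2.2]
3. p(g(0, pair(p(c), pair(0, g(pair(0, pair(c, a)), c)))))  →  p(g(0, pair(p(c), pair(0, c))))   [R2 at 1.2.2.2]
4. p(g(0, pair(p(c), pair(0, c))))  →  p(0)   [R4 at 1]

p(0)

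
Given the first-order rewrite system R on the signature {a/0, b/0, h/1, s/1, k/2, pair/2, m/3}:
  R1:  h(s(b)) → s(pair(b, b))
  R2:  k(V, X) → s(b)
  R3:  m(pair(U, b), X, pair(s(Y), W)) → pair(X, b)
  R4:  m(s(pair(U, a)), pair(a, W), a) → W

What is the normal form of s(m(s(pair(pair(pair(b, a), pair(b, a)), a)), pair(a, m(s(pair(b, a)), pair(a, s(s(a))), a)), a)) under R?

s(s(s(a)))

1. s(m(s(pair(pair(pair(b, a), pair(b, a)), a)), pair(a, m(s(pair(b, a)), pair(a, s(s(a))), a)), a))  →  s(m(s(pair(b, a)), pair(a, s(s(a))), a))   [R4 at 1]
2. s(m(s(pair(b, a)), pair(a, s(s(a))), a))  →  s(s(s(a)))   [R4 at 1]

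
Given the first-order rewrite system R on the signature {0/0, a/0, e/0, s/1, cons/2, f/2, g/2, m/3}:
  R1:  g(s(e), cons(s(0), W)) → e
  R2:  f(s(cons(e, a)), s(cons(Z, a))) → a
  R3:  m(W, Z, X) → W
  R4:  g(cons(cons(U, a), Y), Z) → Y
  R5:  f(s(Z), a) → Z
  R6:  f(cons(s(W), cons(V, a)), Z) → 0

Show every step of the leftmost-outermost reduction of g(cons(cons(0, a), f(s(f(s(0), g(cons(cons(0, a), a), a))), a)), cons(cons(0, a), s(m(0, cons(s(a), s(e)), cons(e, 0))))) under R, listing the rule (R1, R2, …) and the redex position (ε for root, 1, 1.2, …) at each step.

0

1. g(cons(cons(0, a), f(s(f(s(0), g(cons(cons(0, a), a), a))), a)), cons(cons(0, a), s(m(0, cons(s(a), s(e)), cons(e, 0)))))  →  f(s(f(s(0), g(cons(cons(0, a), a), a))), a)   [R4 at ε]
2. f(s(f(s(0), g(cons(cons(0, a), a), a))), a)  →  f(s(0), g(cons(cons(0, a), a), a))   [R5 at ε]
3. f(s(0), g(cons(cons(0, a), a), a))  →  f(s(0), a)   [R4 at 2]
4. f(s(0), a)  →  0   [R5 at ε]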